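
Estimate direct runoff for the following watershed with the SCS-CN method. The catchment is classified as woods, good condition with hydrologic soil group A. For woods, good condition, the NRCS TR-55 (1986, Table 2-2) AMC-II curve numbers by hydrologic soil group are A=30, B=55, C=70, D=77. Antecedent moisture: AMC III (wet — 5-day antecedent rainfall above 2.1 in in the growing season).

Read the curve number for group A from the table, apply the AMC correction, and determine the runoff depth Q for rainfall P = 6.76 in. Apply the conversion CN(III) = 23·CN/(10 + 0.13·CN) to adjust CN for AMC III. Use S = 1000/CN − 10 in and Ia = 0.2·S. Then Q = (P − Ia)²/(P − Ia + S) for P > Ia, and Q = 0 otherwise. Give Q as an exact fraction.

Q = 66601921/44265225 in ≈ 1.505 in

NRCS table: woods, good condition, soil group A → CN(II) = 30
Wet (AMC III): CN(III) = 23·30/(10 + 0.13·30) = 690/(139/10) = 6900/139 ≈ 49.640
S = 1000/(6900/139) − 10 = 700/69 in ≈ 10.145 in
Ia = 0.2S: 0.2·10.145 = 2.029 in (exactly 140/69)
Since P=6.760 > Ia=2.029: effective rainfall P−Ia = 8161/1725 in
Runoff Q = (P−Ia)²/(P−Ia+S) = (4.731)²/(4.731+10.145) = 66601921/44265225 ≈ 1.505 in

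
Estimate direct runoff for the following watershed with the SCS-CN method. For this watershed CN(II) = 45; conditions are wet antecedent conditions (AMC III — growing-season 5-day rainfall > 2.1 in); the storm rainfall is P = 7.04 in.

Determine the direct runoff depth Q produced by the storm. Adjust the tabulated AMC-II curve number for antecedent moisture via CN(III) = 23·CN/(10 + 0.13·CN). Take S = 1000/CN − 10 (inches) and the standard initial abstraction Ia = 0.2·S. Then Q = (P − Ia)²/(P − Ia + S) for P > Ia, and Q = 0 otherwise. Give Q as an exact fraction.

Q = 5436299/1718100 in ≈ 3.164 in

CN(III) from CN(II)=45: (23·45)/(10 + 0.13·45) = 20700/317 ≈ 65.300
Retention S: 1000/CN − 10 with CN=65.300 → S = 1100/207 ≈ 5.314 in
Ia = 0.2S: 0.2·5.314 = 1.063 in (exactly 220/207)
Since P=7.040 > Ia=1.063: effective rainfall P−Ia = 30932/5175 in
Runoff Q = (P−Ia)²/(P−Ia+S) = (5.977)²/(5.977+5.314) = 5436299/1718100 ≈ 3.164 in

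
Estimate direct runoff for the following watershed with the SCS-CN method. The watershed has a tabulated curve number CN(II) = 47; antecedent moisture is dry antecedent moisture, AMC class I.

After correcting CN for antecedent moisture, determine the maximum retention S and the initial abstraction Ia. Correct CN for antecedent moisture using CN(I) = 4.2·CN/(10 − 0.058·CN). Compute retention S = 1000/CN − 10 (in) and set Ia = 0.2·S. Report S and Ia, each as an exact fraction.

S = 26500/987 in ≈ 26.849 in; Ia = 5300/987 in ≈ 5.370 in

Adjust CN=47 to AMC I: 4.2·47/(10 − 0.058·47) → (987/5) ÷ (3637/500) = 98700/3637 ≈ 27.138
S = 1000/(98700/3637) − 10 = 26500/987 in ≈ 26.849 in
Initial abstraction Ia = S/5 = (26500/987)/5 = 5300/987 ≈ 5.370 in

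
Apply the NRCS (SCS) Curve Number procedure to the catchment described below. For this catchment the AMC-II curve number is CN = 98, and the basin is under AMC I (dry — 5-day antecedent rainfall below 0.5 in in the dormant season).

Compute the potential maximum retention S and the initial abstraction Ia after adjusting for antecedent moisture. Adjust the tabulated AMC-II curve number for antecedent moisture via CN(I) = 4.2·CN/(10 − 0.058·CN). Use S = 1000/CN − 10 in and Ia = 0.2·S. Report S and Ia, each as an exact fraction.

S = 500/1029 in ≈ 0.486 in; Ia = 100/1029 in ≈ 0.097 in

CN(I) from CN(II)=98: (4.2·98)/(10 − 0.058·98) = 102900/1079 ≈ 95.366
Max retention: S = 1000/(102900/1079) − 10 = 500/1029 in (≈ 0.486 in)
Initial abstraction Ia = S/5 = (500/1029)/5 = 100/1029 ≈ 0.097 in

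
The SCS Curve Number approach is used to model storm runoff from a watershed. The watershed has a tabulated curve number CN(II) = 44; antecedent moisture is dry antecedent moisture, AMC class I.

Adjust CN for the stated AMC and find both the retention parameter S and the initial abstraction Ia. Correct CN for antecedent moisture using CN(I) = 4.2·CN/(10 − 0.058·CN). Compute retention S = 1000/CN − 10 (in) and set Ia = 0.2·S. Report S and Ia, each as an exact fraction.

S = 1000/33 in ≈ 30.303 in; Ia = 200/33 in ≈ 6.061 in

Adjust CN=44 to AMC I: 4.2·44/(10 − 0.058·44) → (924/5) ÷ (931/125) = 3300/133 ≈ 24.812
Max retention: S = 1000/(3300/133) − 10 = 1000/33 in (≈ 30.303 in)
Ia = 0.2·(1000/33) = 200/33 in ≈ 6.061 in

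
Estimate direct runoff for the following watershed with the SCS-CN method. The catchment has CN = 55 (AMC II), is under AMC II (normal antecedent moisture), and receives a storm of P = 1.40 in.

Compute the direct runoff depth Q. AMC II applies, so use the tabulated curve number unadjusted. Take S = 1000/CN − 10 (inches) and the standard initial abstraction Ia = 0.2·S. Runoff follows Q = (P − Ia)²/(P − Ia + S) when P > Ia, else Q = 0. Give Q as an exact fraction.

Q = 0 in ≈ 0.000 in

CN(II) = 55; AMC II needs no correction.
Retention S: 1000/CN − 10 with CN=55.000 → S = 90/11 ≈ 8.182 in
Ia = 0.2·(90/11) = 18/11 in ≈ 1.636 in
P = 1.400 ≤ Ia = 1.636 in: entire storm abstracted, Q = 0.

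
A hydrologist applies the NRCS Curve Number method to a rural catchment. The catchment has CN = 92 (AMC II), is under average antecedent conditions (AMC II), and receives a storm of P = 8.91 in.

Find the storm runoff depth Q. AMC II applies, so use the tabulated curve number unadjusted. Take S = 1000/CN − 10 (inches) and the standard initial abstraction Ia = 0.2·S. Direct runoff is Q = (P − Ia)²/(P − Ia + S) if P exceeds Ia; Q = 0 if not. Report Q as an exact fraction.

AMC II — tabulated CN = 92 applies directly.
Retention S: 1000/CN − 10 with CN=92.000 → S = 20/23 ≈ 0.870 in
Ia = 0.2S: 0.2·0.870 = 0.174 in (exactly 4/23)
Since P=8.910 > Ia=0.174: effective rainfall P−Ia = 20093/2300 in
Runoff Q = (P−Ia)²/(P−Ia+S) = (8.736)²/(8.736+0.870) = 403728649/50813900 ≈ 7.945 in

Q = 403728649/50813900 in ≈ 7.945 in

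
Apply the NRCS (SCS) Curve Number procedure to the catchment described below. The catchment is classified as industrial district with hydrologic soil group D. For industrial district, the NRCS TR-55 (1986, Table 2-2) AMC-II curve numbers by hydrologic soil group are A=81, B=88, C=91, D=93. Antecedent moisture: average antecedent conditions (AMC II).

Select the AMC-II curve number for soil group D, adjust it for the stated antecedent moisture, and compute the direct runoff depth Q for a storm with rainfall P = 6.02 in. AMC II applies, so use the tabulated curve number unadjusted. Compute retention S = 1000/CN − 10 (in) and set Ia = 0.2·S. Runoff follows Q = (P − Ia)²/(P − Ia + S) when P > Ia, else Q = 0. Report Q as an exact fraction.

Q = 106415407/20455350 in ≈ 5.202 in

NRCS table: industrial district, soil group D → CN(II) = 93
AMC II — tabulated CN = 93 applies directly.
Retention S: 1000/CN − 10 with CN=93.000 → S = 70/93 ≈ 0.753 in
Ia = 0.2·(70/93) = 14/93 in ≈ 0.151 in
Excess rainfall: 6.020 − 0.151 = 5.869 in; P > Ia so Q > 0
Runoff Q = (P−Ia)²/(P−Ia+S) = (5.869)²/(5.869+0.753) = 106415407/20455350 ≈ 5.202 in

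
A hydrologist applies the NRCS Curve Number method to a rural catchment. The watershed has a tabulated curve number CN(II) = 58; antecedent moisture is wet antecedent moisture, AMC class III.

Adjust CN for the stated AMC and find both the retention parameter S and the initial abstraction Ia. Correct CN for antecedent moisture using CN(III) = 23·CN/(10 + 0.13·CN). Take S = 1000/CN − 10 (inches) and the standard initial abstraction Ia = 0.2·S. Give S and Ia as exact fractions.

Adjust CN=58 to AMC III: 23·58/(10 + 0.13·58) → 1334 ÷ (877/50) = 66700/877 ≈ 76.055
Max retention: S = 1000/(66700/877) − 10 = 2100/667 in (≈ 3.148 in)
Initial abstraction Ia = S/5 = (2100/667)/5 = 420/667 ≈ 0.630 in

S = 2100/667 in ≈ 3.148 in; Ia = 420/667 in ≈ 0.630 in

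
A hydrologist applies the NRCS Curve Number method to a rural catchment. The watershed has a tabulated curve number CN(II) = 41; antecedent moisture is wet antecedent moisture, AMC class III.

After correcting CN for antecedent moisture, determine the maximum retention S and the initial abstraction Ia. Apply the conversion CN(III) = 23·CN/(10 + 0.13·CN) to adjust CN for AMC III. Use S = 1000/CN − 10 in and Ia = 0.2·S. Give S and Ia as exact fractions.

S = 5900/943 in ≈ 6.257 in; Ia = 1180/943 in ≈ 1.251 in

Adjust CN=41 to AMC III: 23·41/(10 + 0.13·41) → 943 ÷ (1533/100) = 94300/1533 ≈ 61.513
S = 1000/(94300/1533) − 10 = 5900/943 in ≈ 6.257 in
Initial abstraction Ia = S/5 = (5900/943)/5 = 1180/943 ≈ 1.251 in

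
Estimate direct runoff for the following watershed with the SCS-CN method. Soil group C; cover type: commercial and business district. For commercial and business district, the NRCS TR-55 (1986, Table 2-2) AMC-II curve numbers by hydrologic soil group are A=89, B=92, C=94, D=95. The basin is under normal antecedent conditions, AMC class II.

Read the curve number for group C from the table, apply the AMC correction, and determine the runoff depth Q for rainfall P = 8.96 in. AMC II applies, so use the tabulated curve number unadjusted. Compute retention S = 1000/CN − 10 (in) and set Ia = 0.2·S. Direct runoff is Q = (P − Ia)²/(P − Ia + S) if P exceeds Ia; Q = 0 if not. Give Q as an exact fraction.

Q = 26925721/3268850 in ≈ 8.237 in

NRCS table: commercial and business district, soil group C → CN(II) = 94
Average conditions: CN = 94 (no AMC adjustment).
Max retention: S = 1000/94 − 10 = 30/47 in (≈ 0.638 in)
Initial abstraction Ia = S/5 = (30/47)/5 = 6/47 ≈ 0.128 in
Since P=8.960 > Ia=0.128: effective rainfall P−Ia = 10378/1175 in
Q: (10378/1175)² ÷ (11128/1175) = 26925721/3268850 in (≈ 8.237 in)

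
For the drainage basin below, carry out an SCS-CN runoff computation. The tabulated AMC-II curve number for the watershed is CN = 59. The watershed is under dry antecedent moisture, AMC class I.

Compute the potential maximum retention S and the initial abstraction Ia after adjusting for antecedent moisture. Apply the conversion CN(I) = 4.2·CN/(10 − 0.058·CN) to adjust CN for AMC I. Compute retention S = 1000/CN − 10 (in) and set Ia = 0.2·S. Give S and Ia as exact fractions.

S = 20500/1239 in ≈ 16.546 in; Ia = 4100/1239 in ≈ 3.309 in

Adjust CN=59 to AMC I: 4.2·59/(10 − 0.058·59) → (1239/5) ÷ (3289/500) = 123900/3289 ≈ 37.671
Max retention: S = 1000/(123900/3289) − 10 = 20500/1239 in (≈ 16.546 in)
Initial abstraction Ia = S/5 = (20500/1239)/5 = 4100/1239 ≈ 3.309 in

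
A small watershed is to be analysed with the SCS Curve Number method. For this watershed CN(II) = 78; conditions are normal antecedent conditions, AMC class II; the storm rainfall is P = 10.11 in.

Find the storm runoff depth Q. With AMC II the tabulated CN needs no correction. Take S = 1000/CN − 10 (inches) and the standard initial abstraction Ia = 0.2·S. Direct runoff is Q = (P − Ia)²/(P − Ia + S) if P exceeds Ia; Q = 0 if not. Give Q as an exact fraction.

AMC II — tabulated CN = 78 applies directly.
Retention S: 1000/CN − 10 with CN=78.000 → S = 110/39 ≈ 2.821 in
Ia = 0.2S: 0.2·2.821 = 0.564 in (exactly 22/39)
Since P=10.110 > Ia=0.564: effective rainfall P−Ia = 37229/3900 in
Q: (37229/3900)² ÷ (48229/3900) = 1385998441/188093100 in (≈ 7.369 in)

Q = 1385998441/188093100 in ≈ 7.369 in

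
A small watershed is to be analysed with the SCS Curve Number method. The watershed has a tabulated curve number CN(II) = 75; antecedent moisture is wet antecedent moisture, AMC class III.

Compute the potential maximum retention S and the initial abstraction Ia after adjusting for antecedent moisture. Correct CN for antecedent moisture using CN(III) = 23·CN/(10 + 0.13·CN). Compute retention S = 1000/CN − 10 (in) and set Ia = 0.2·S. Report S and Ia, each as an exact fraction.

Wet (AMC III): CN(III) = 23·75/(10 + 0.13·75) = 1725/(79/4) = 6900/79 ≈ 87.342
Retention S: 1000/CN − 10 with CN=87.342 → S = 100/69 ≈ 1.449 in
Ia = 0.2S: 0.2·1.449 = 0.290 in (exactly 20/69)

S = 100/69 in ≈ 1.449 in; Ia = 20/69 in ≈ 0.290 in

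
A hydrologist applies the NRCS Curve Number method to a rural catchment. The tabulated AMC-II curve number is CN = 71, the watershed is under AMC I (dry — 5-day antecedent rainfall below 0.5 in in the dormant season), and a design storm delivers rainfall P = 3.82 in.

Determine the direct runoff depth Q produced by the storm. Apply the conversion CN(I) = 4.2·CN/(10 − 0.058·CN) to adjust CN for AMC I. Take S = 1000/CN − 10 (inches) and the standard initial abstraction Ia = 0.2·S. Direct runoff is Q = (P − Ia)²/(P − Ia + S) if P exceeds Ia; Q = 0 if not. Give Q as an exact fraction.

Q = 19538727961/64469423550 in ≈ 0.303 in

CN(I) from CN(II)=71: (4.2·71)/(10 − 0.058·71) = 149100/2941 ≈ 50.697
Retention S: 1000/CN − 10 with CN=50.697 → S = 14500/1491 ≈ 9.725 in
Initial abstraction Ia = S/5 = (14500/1491)/5 = 2900/1491 ≈ 1.945 in
Excess rainfall: 3.820 − 1.945 = 1.875 in; P > Ia so Q > 0
Q: (139781/74550)² ÷ (864781/74550) = 19538727961/64469423550 in (≈ 0.303 in)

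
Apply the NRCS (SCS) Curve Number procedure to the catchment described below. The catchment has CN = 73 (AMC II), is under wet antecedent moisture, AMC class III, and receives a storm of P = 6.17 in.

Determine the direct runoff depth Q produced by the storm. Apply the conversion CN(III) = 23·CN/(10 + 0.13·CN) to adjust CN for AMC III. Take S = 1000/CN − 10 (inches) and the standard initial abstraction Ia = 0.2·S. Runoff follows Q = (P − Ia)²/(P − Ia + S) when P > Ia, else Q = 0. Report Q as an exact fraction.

Q = 964212055249/210201229700 in ≈ 4.587 in

Wet (AMC III): CN(III) = 23·73/(10 + 0.13·73) = 1679/(1949/100) = 167900/1949 ≈ 86.147
Retention S: 1000/CN − 10 with CN=86.147 → S = 2700/1679 ≈ 1.608 in
Initial abstraction Ia = S/5 = (2700/1679)/5 = 540/1679 ≈ 0.322 in
Since P=6.170 > Ia=0.322: effective rainfall P−Ia = 981943/167900 in
Q = (981943/167900)²/((981943/167900) + 2700/1679) = (964212055249/28190410000)/(1251943/167900) = 964212055249/210201229700 in ≈ 4.587 in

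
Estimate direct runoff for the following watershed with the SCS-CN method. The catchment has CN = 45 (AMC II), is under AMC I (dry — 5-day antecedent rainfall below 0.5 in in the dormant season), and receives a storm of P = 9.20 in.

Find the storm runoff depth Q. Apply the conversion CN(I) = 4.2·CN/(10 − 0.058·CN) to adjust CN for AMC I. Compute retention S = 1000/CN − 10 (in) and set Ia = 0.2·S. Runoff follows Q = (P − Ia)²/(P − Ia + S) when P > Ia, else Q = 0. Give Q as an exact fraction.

Q = 5100818/14502915 in ≈ 0.352 in

Adjust CN=45 to AMC I: 4.2·45/(10 − 0.058·45) → 189 ÷ (739/100) = 18900/739 ≈ 25.575
S = 1000/(18900/739) − 10 = 5500/189 in ≈ 29.101 in
Ia = 0.2S: 0.2·29.101 = 5.820 in (exactly 1100/189)
Excess rainfall: 9.200 − 5.820 = 3.380 in; P > Ia so Q > 0
Q = (3194/945)²/((3194/945) + 5500/189) = (10201636/893025)/(30694/945) = 5100818/14502915 in ≈ 0.352 in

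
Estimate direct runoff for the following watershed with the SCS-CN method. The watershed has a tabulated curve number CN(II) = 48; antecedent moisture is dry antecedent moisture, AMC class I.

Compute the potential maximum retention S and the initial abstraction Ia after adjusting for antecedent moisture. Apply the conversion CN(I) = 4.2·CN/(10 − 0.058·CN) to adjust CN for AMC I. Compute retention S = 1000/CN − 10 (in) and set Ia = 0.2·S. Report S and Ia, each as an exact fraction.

S = 1625/63 in ≈ 25.794 in; Ia = 325/63 in ≈ 5.159 in

Dry (AMC I): CN(I) = 4.2·48/(10 − 0.058·48) = (1008/5)/(902/125) = 12600/451 ≈ 27.938
S = 1000/(12600/451) − 10 = 1625/63 in ≈ 25.794 in
Ia = 0.2·(1625/63) = 325/63 in ≈ 5.159 in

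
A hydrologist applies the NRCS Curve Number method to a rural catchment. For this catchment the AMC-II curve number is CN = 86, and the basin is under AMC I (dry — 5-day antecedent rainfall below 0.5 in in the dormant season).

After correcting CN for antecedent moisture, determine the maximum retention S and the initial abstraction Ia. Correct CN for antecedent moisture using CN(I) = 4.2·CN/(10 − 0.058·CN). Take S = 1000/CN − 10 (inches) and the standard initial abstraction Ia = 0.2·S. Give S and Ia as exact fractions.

Dry (AMC I): CN(I) = 4.2·86/(10 − 0.058·86) = (1806/5)/(1253/250) = 12900/179 ≈ 72.067
Retention S: 1000/CN − 10 with CN=72.067 → S = 500/129 ≈ 3.876 in
Ia = 0.2·(500/129) = 100/129 in ≈ 0.775 in

S = 500/129 in ≈ 3.876 in; Ia = 100/129 in ≈ 0.775 in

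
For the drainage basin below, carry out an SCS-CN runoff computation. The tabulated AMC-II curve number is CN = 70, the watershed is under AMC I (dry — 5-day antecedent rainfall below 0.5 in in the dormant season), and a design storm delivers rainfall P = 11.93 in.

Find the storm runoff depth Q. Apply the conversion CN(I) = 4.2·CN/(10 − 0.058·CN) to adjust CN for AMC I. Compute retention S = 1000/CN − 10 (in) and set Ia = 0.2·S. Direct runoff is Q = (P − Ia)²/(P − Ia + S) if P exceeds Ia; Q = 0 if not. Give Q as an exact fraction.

Q = 2348080849/482439300 in ≈ 4.867 in

Adjust CN=70 to AMC I: 4.2·70/(10 − 0.058·70) → 294 ÷ (297/50) = 4900/99 ≈ 49.495
Max retention: S = 1000/(4900/99) − 10 = 500/49 in (≈ 10.204 in)
Initial abstraction Ia = S/5 = (500/49)/5 = 100/49 ≈ 2.041 in
Excess rainfall: 11.930 − 2.041 = 9.889 in; P > Ia so Q > 0
Runoff Q = (P−Ia)²/(P−Ia+S) = (9.889)²/(9.889+10.204) = 2348080849/482439300 ≈ 4.867 in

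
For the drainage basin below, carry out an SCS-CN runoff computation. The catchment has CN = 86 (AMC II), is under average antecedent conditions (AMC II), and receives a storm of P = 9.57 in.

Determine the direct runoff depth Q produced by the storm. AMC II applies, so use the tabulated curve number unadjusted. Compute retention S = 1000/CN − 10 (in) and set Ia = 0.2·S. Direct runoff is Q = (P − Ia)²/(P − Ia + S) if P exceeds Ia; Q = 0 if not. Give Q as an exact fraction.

CN(II) = 86; AMC II needs no correction.
S = 1000/86 − 10 = 70/43 in ≈ 1.628 in
Ia = 0.2·(70/43) = 14/43 in ≈ 0.326 in
Since P=9.570 > Ia=0.326: effective rainfall P−Ia = 39751/4300 in
Runoff Q = (P−Ia)²/(P−Ia+S) = (9.244)²/(9.244+1.628) = 1580142001/201029300 ≈ 7.860 in

Q = 1580142001/201029300 in ≈ 7.860 in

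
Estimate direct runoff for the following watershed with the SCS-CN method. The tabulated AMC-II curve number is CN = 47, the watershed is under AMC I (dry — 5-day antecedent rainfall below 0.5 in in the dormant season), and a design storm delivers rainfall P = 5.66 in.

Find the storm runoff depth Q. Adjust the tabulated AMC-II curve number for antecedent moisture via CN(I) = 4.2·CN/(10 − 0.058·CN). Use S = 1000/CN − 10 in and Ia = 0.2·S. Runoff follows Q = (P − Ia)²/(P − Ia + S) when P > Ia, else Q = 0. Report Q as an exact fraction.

Q = 205091041/66095491350 in ≈ 0.003 in

Dry (AMC I): CN(I) = 4.2·47/(10 − 0.058·47) = (987/5)/(3637/500) = 98700/3637 ≈ 27.138
Max retention: S = 1000/(98700/3637) − 10 = 26500/987 in (≈ 26.849 in)
Ia = 0.2S: 0.2·26.849 = 5.370 in (exactly 5300/987)
Excess rainfall: 5.660 − 5.370 = 0.290 in; P > Ia so Q > 0
Q = (14321/49350)²/((14321/49350) + 26500/987) = (205091041/2435422500)/(1339321/49350) = 205091041/66095491350 in ≈ 0.003 in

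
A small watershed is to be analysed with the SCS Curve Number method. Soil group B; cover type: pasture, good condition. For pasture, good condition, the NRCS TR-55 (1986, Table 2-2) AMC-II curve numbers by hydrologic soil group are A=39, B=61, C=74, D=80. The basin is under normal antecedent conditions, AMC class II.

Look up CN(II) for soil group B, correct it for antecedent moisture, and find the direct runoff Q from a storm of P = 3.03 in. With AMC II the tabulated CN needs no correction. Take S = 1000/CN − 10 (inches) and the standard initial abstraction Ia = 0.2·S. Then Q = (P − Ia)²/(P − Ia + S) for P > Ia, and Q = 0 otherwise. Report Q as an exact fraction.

Q = 38042163/101022100 in ≈ 0.377 in

NRCS table: pasture, good condition, soil group B → CN(II) = 61
CN(II) = 61; AMC II needs no correction.
S = 1000/61 − 10 = 390/61 in ≈ 6.393 in
Initial abstraction Ia = S/5 = (390/61)/5 = 78/61 ≈ 1.279 in
Excess rainfall: 3.030 − 1.279 = 1.751 in; P > Ia so Q > 0
Q: (10683/6100)² ÷ (49683/6100) = 38042163/101022100 in (≈ 0.377 in)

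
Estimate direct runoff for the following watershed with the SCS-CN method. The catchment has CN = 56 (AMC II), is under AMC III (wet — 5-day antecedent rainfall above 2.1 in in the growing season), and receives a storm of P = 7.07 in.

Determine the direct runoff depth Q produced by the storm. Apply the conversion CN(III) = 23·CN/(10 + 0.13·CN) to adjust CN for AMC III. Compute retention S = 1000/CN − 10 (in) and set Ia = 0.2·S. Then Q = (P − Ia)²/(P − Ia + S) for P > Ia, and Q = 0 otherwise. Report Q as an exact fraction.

Q = 10573391929/2541014700 in ≈ 4.161 in

Wet (AMC III): CN(III) = 23·56/(10 + 0.13·56) = 1288/(432/25) = 4025/54 ≈ 74.537
Retention S: 1000/CN − 10 with CN=74.537 → S = 550/161 ≈ 3.416 in
Initial abstraction Ia = S/5 = (550/161)/5 = 110/161 ≈ 0.683 in
Since P=7.070 > Ia=0.683: effective rainfall P−Ia = 102827/16100 in
Q: (102827/16100)² ÷ (157827/16100) = 10573391929/2541014700 in (≈ 4.161 in)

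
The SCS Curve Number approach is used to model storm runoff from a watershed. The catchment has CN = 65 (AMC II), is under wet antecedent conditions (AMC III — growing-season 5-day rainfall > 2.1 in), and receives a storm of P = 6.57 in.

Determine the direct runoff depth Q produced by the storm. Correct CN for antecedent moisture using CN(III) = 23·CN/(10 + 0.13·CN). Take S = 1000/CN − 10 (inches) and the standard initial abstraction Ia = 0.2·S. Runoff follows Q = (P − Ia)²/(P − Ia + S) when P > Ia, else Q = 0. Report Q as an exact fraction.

Q = 33285448249/7548045700 in ≈ 4.410 in

Wet (AMC III): CN(III) = 23·65/(10 + 0.13·65) = 1495/(369/20) = 29900/369 ≈ 81.030
Retention S: 1000/CN − 10 with CN=81.030 → S = 700/299 ≈ 2.341 in
Ia = 0.2·(700/299) = 140/299 in ≈ 0.468 in
P − Ia = 6.570 − 0.468 = 182443/29900 ≈ 6.102 in (> 0, runoff occurs)
Q: (182443/29900)² ÷ (252443/29900) = 33285448249/7548045700 in (≈ 4.410 in)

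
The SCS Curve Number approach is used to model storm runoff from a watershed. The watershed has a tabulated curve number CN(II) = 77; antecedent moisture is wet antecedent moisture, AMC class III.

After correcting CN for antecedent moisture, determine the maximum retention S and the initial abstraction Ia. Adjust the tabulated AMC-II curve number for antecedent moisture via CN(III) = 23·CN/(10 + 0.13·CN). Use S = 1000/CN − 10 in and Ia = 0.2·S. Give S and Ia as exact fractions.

Adjust CN=77 to AMC III: 23·77/(10 + 0.13·77) → 1771 ÷ (2001/100) = 7700/87 ≈ 88.506
Retention S: 1000/CN − 10 with CN=88.506 → S = 100/77 ≈ 1.299 in
Ia = 0.2·(100/77) = 20/77 in ≈ 0.260 in

S = 100/77 in ≈ 1.299 in; Ia = 20/77 in ≈ 0.260 in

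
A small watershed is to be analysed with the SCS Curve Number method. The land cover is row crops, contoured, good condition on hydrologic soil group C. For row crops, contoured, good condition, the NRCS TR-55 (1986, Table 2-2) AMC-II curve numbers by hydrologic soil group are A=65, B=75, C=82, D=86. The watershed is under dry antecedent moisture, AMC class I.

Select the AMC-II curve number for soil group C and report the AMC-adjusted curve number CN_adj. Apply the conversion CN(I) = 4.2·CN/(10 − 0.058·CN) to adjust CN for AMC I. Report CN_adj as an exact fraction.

CN_adj = 28700/437 ≈ 65.675

NRCS table: row crops, contoured, good condition, soil group C → CN(II) = 82
CN(I) from CN(II)=82: (4.2·82)/(10 − 0.058·82) = 28700/437 ≈ 65.675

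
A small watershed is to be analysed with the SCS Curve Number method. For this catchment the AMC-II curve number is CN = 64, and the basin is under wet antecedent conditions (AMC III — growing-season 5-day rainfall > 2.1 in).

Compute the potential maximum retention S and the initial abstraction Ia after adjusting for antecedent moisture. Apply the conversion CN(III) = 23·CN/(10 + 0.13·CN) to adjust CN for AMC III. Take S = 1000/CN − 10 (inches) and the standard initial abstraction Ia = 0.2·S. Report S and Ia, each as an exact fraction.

Wet (AMC III): CN(III) = 23·64/(10 + 0.13·64) = 1472/(458/25) = 18400/229 ≈ 80.349
Retention S: 1000/CN − 10 with CN=80.349 → S = 225/92 ≈ 2.446 in
Ia = 0.2·(225/92) = 45/92 in ≈ 0.489 in

S = 225/92 in ≈ 2.446 in; Ia = 45/92 in ≈ 0.489 in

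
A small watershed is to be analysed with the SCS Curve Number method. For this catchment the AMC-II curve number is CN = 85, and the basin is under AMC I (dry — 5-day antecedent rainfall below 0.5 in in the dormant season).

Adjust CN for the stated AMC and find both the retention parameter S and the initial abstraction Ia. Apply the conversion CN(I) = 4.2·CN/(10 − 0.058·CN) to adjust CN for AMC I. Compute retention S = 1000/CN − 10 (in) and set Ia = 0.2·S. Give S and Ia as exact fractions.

S = 500/119 in ≈ 4.202 in; Ia = 100/119 in ≈ 0.840 in

CN(I) from CN(II)=85: (4.2·85)/(10 − 0.058·85) = 11900/169 ≈ 70.414
S = 1000/(11900/169) − 10 = 500/119 in ≈ 4.202 in
Initial abstraction Ia = S/5 = (500/119)/5 = 100/119 ≈ 0.840 in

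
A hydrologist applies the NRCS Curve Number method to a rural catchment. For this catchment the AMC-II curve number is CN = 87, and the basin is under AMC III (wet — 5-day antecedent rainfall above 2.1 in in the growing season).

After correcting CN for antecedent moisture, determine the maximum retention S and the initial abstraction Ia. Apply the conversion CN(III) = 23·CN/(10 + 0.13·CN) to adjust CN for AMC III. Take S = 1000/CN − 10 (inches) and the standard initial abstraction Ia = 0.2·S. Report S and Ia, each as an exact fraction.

S = 1300/2001 in ≈ 0.650 in; Ia = 260/2001 in ≈ 0.130 in

Adjust CN=87 to AMC III: 23·87/(10 + 0.13·87) → 2001 ÷ (2131/100) = 200100/2131 ≈ 93.900
S = 1000/(200100/2131) − 10 = 1300/2001 in ≈ 0.650 in
Ia = 0.2S: 0.2·0.650 = 0.130 in (exactly 260/2001)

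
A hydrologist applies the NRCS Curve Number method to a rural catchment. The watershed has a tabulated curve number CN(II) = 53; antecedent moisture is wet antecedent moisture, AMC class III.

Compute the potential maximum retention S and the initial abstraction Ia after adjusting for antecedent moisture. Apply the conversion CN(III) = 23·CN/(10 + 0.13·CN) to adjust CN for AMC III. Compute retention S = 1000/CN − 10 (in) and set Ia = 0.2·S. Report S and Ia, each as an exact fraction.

S = 4700/1219 in ≈ 3.856 in; Ia = 940/1219 in ≈ 0.771 in

CN(III) from CN(II)=53: (23·53)/(10 + 0.13·53) = 121900/1689 ≈ 72.173
Retention S: 1000/CN − 10 with CN=72.173 → S = 4700/1219 ≈ 3.856 in
Ia = 0.2·(4700/1219) = 940/1219 in ≈ 0.771 in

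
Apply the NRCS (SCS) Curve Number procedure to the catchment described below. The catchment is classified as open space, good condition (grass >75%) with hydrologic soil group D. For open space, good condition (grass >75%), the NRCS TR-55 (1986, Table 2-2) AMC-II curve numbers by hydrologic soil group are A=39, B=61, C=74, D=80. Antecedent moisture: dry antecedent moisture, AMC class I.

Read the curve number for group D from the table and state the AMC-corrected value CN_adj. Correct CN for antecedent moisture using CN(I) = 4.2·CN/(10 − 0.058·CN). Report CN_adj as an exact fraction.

NRCS table: open space, good condition (grass >75%), soil group D → CN(II) = 80
Adjust CN=80 to AMC I: 4.2·80/(10 − 0.058·80) → 336 ÷ (134/25) = 4200/67 ≈ 62.687

CN_adj = 4200/67 ≈ 62.687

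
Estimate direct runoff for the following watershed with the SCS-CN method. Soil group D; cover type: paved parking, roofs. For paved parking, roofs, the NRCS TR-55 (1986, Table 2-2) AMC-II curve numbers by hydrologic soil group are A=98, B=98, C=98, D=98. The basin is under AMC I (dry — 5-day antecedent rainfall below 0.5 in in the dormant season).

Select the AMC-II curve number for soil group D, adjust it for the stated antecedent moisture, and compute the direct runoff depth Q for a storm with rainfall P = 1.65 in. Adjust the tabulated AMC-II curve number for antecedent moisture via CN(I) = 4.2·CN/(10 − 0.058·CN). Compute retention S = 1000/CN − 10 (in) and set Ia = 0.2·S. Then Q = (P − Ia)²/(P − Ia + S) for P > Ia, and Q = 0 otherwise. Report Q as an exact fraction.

NRCS table: paved parking, roofs, soil group D → CN(II) = 98
Adjust CN=98 to AMC I: 4.2·98/(10 − 0.058·98) → (2058/5) ÷ (1079/250) = 102900/1079 ≈ 95.366
Max retention: S = 1000/(102900/1079) − 10 = 500/1029 in (≈ 0.486 in)
Ia = 0.2·(500/1029) = 100/1029 in ≈ 0.097 in
Since P=1.650 > Ia=0.097: effective rainfall P−Ia = 31957/20580 in
Runoff Q = (P−Ia)²/(P−Ia+S) = (1.553)²/(1.553+0.486) = 1021249849/863475060 ≈ 1.183 in

Q = 1021249849/863475060 in ≈ 1.183 in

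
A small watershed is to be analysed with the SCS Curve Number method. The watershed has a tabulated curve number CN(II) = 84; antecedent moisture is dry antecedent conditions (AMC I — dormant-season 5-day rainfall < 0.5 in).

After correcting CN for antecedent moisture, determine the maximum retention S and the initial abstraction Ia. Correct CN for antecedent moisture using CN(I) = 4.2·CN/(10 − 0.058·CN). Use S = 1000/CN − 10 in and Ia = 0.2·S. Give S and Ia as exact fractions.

CN(I) from CN(II)=84: (4.2·84)/(10 − 0.058·84) = 44100/641 ≈ 68.799
Retention S: 1000/CN − 10 with CN=68.799 → S = 2000/441 ≈ 4.535 in
Ia = 0.2·(2000/441) = 400/441 in ≈ 0.907 in

S = 2000/441 in ≈ 4.535 in; Ia = 400/441 in ≈ 0.907 in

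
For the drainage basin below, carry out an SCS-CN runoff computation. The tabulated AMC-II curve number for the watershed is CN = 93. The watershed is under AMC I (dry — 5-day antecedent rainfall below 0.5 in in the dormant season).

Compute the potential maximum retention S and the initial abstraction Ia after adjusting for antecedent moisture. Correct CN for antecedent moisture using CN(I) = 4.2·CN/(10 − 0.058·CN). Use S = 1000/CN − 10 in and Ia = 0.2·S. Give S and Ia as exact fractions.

Dry (AMC I): CN(I) = 4.2·93/(10 − 0.058·93) = (1953/5)/(2303/500) = 27900/329 ≈ 84.802
Retention S: 1000/CN − 10 with CN=84.802 → S = 500/279 ≈ 1.792 in
Ia = 0.2·(500/279) = 100/279 in ≈ 0.358 in

S = 500/279 in ≈ 1.792 in; Ia = 100/279 in ≈ 0.358 in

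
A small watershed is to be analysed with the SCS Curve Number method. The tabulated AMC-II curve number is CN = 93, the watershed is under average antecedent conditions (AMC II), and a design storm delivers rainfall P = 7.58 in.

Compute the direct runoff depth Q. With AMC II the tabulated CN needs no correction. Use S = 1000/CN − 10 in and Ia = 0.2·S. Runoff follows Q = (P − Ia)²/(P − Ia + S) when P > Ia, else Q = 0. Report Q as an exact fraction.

CN(II) = 93; AMC II needs no correction.
S = 1000/93 − 10 = 70/93 in ≈ 0.753 in
Initial abstraction Ia = S/5 = (70/93)/5 = 14/93 ≈ 0.151 in
Since P=7.580 > Ia=0.151: effective rainfall P−Ia = 34547/4650 in
Runoff Q = (P−Ia)²/(P−Ia+S) = (7.429)²/(7.429+0.753) = 1193495209/176918550 ≈ 6.746 in

Q = 1193495209/176918550 in ≈ 6.746 in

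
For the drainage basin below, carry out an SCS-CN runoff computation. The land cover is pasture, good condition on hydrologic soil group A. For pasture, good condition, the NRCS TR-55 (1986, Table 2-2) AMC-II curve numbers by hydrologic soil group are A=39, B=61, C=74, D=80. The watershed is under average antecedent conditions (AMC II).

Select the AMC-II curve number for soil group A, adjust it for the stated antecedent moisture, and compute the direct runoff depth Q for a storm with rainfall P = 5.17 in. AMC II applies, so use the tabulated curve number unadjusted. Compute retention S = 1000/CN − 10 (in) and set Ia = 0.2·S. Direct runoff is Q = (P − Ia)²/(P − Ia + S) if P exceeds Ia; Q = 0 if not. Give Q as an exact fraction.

Q = 63409369/268955700 in ≈ 0.236 in

NRCS table: pasture, good condition, soil group A → CN(II) = 39
CN(II) = 39; AMC II needs no correction.
Retention S: 1000/CN − 10 with CN=39.000 → S = 610/39 ≈ 15.641 in
Initial abstraction Ia = S/5 = (610/39)/5 = 122/39 ≈ 3.128 in
Excess rainfall: 5.170 − 3.128 = 2.042 in; P > Ia so Q > 0
Q = (7963/3900)²/((7963/3900) + 610/39) = (63409369/15210000)/(68963/3900) = 63409369/268955700 in ≈ 0.236 in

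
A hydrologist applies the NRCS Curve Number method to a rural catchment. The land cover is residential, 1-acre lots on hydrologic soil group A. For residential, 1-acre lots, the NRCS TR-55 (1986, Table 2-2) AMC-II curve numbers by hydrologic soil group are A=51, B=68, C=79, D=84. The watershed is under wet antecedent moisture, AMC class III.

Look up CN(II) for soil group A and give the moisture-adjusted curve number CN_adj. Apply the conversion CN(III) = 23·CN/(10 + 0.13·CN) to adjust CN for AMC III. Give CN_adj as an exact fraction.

CN_adj = 117300/1663 ≈ 70.535

NRCS table: residential, 1-acre lots, soil group A → CN(II) = 51
CN(III) from CN(II)=51: (23·51)/(10 + 0.13·51) = 117300/1663 ≈ 70.535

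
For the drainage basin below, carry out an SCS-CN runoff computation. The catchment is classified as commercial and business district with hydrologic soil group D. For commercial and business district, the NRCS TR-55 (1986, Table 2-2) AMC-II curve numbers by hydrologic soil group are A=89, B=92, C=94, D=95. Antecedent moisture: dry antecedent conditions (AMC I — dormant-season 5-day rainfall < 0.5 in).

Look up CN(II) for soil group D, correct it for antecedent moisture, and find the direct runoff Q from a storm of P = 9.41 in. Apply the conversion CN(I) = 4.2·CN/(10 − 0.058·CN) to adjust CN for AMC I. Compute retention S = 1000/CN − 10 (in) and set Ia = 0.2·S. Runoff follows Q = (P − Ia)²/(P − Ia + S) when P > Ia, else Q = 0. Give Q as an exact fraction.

Q = 133560280681/16576814100 in ≈ 8.057 in

NRCS table: commercial and business district, soil group D → CN(II) = 95
Adjust CN=95 to AMC I: 4.2·95/(10 − 0.058·95) → 399 ÷ (449/100) = 39900/449 ≈ 88.864
Retention S: 1000/CN − 10 with CN=88.864 → S = 500/399 ≈ 1.253 in
Ia = 0.2·(500/399) = 100/399 in ≈ 0.251 in
Excess rainfall: 9.410 − 0.251 = 9.159 in; P > Ia so Q > 0
Runoff Q = (P−Ia)²/(P−Ia+S) = (9.159)²/(9.159+1.253) = 133560280681/16576814100 ≈ 8.057 in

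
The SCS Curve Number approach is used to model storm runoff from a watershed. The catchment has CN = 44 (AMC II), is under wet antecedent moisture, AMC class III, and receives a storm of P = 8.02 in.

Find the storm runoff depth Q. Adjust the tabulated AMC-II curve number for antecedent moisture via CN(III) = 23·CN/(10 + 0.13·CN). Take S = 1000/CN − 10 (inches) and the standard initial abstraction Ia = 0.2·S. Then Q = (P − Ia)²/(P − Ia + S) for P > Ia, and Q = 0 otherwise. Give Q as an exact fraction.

Q = 7648027209/1991780450 in ≈ 3.840 in

Wet (AMC III): CN(III) = 23·44/(10 + 0.13·44) = 1012/(393/25) = 25300/393 ≈ 64.377
S = 1000/(25300/393) − 10 = 1400/253 in ≈ 5.534 in
Initial abstraction Ia = S/5 = (1400/253)/5 = 280/253 ≈ 1.107 in
Since P=8.020 > Ia=1.107: effective rainfall P−Ia = 87453/12650 in
Runoff Q = (P−Ia)²/(P−Ia+S) = (6.913)²/(6.913+5.534) = 7648027209/1991780450 ≈ 3.840 in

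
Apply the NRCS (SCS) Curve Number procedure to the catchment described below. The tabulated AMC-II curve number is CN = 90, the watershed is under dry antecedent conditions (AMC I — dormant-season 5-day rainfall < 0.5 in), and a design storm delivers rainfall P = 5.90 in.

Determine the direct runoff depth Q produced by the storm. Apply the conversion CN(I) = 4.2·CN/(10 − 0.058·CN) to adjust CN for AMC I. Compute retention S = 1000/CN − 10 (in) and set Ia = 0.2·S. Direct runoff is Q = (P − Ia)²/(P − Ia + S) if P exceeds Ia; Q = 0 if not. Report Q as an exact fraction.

Adjust CN=90 to AMC I: 4.2·90/(10 − 0.058·90) → 378 ÷ (239/50) = 18900/239 ≈ 79.079
S = 1000/(18900/239) − 10 = 500/189 in ≈ 2.646 in
Ia = 0.2·(500/189) = 100/189 in ≈ 0.529 in
Excess rainfall: 5.900 − 0.529 = 5.371 in; P > Ia so Q > 0
Runoff Q = (P−Ia)²/(P−Ia+S) = (5.371)²/(5.371+2.646) = 103042801/28635390 ≈ 3.598 in

Q = 103042801/28635390 in ≈ 3.598 in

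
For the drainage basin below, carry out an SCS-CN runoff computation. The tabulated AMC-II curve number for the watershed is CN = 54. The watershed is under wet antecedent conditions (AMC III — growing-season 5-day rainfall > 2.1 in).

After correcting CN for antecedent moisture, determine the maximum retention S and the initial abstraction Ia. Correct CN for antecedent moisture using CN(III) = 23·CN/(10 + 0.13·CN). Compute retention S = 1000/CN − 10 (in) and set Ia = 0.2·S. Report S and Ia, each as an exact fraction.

S = 100/27 in ≈ 3.704 in; Ia = 20/27 in ≈ 0.741 in

CN(III) from CN(II)=54: (23·54)/(10 + 0.13·54) = 2700/37 ≈ 72.973
S = 1000/(2700/37) − 10 = 100/27 in ≈ 3.704 in
Ia = 0.2·(100/27) = 20/27 in ≈ 0.741 in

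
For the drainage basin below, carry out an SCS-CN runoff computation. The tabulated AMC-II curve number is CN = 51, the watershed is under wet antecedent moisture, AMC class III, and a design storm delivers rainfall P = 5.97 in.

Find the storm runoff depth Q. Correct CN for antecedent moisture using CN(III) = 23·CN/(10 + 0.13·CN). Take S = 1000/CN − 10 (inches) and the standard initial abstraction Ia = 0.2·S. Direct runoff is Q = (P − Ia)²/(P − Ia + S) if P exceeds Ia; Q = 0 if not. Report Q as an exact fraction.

Q = 362742402961/128124561300 in ≈ 2.831 in

Adjust CN=51 to AMC III: 23·51/(10 + 0.13·51) → 1173 ÷ (1663/100) = 117300/1663 ≈ 70.535
S = 1000/(117300/1663) − 10 = 4900/1173 in ≈ 4.177 in
Ia = 0.2·(4900/1173) = 980/1173 in ≈ 0.835 in
Since P=5.970 > Ia=0.835: effective rainfall P−Ia = 602281/117300 in
Runoff Q = (P−Ia)²/(P−Ia+S) = (5.135)²/(5.135+4.177) = 362742402961/128124561300 ≈ 2.831 in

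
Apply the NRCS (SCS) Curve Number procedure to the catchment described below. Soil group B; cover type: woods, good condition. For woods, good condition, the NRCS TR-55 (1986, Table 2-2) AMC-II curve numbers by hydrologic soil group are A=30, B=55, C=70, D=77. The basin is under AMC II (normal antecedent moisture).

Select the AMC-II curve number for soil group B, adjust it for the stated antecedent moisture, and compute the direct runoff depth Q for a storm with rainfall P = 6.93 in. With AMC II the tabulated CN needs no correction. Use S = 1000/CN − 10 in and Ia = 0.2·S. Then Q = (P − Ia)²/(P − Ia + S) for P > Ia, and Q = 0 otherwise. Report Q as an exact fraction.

Q = 418609/201300 in ≈ 2.080 in

NRCS table: woods, good condition, soil group B → CN(II) = 55
Average conditions: CN = 55 (no AMC adjustment).
Max retention: S = 1000/55 − 10 = 90/11 in (≈ 8.182 in)
Initial abstraction Ia = S/5 = (90/11)/5 = 18/11 ≈ 1.636 in
Excess rainfall: 6.930 − 1.636 = 5.294 in; P > Ia so Q > 0
Q: (5823/1100)² ÷ (14823/1100) = 418609/201300 in (≈ 2.080 in)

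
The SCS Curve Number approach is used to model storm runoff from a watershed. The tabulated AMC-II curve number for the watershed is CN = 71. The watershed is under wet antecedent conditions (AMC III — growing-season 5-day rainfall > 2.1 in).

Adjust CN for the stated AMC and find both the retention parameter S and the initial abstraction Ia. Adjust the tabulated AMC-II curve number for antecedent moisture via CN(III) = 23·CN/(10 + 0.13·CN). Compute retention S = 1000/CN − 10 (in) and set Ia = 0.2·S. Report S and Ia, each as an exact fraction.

Wet (AMC III): CN(III) = 23·71/(10 + 0.13·71) = 1633/(1923/100) = 163300/1923 ≈ 84.919
S = 1000/(163300/1923) − 10 = 2900/1633 in ≈ 1.776 in
Ia = 0.2S: 0.2·1.776 = 0.355 in (exactly 580/1633)

S = 2900/1633 in ≈ 1.776 in; Ia = 580/1633 in ≈ 0.355 in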